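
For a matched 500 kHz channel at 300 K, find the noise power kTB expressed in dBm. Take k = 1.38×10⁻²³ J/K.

−116.8 dBm

P_n = kTB = 1.38×10⁻²³ × 300 × 5.00×10⁵ = 2.07×10⁻¹⁵ W
In dBm: 10 log₁₀(2.07×10⁻¹⁵ / 10⁻³) = −116.8 dBm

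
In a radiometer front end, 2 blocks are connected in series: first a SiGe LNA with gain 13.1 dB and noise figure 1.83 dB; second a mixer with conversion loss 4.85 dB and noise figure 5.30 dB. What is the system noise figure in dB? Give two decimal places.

Convert to linear (a loss of L dB is a gain of −L dB): F_i = 10^(NF_i/10), G_i = 10^(G_i,dB/10)
  Stage 1: F_1 = 10^(1.83/10) = 1.524, G_1 = 10^(13.1/10) = 20.42
  Stage 2: F_2 = 10^(5.30/10) = 3.388, G_2 = 10^(−4.85/10) = 0.3273
Friis cascade:
  F = 1.524 + (3.388 − 1)/20.42 = 1.641
NF = 10 log₁₀(1.641) = 2.15 dB

2.15 dB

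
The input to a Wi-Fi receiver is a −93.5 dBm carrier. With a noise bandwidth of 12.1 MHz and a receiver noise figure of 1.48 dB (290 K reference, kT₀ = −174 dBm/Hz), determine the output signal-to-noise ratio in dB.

8.2 dB

Noise floor: N = −174 + 10 log₁₀(B) + NF
10 log₁₀(1.21×10⁷) = 70.83 dB
N = −174 + 70.83 + 1.48 = −101.69 dBm
SNR = P_sig − N = −93.5 − (−101.69) = 8.19 dB → 8.2 dB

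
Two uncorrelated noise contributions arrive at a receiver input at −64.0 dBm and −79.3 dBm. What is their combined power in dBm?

Convert to linear, add, convert back:
P₁ = 3.98×10⁻¹⁰ W, P₂ = 1.17×10⁻¹¹ W
P_tot = 4.10×10⁻¹⁰ W → 10 log₁₀(P_tot / 10⁻³) = −63.9 dBm

−63.9 dBm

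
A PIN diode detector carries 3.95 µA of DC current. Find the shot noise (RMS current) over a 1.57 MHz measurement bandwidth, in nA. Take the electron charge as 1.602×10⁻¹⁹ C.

1.41 nA

I_n = √(2qI·B)
2qI·B = 2 × 1.602×10⁻¹⁹ × 3.95×10⁻⁶ × 1.57×10⁶ = 1.99×10⁻¹⁸ A²
I_n = √(1.99×10⁻¹⁸) = 1.41×10⁻⁹ A = 1.41 nA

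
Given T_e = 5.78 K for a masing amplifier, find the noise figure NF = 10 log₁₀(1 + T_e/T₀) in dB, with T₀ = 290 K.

F = 1 + T_e/T₀ = 1 + 5.78/290 = 1.01993
NF = 10 log₁₀(1.01993) = 0.086 dB

0.086 dB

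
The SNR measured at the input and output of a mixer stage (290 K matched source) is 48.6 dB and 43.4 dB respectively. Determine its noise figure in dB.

NF (dB) = SNR_in(dB) − SNR_out(dB) when the source is at T₀
NF = 48.6 − 43.4 = 5.2 dB

5.2 dB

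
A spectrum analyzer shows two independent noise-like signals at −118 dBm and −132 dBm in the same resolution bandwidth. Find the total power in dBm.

Convert to linear, add, convert back:
P₁ = 1.58×10⁻¹⁵ W, P₂ = 6.31×10⁻¹⁷ W
P_tot = 1.65×10⁻¹⁵ W → 10 log₁₀(P_tot / 10⁻³) = −117.8 dBm

−117.8 dBm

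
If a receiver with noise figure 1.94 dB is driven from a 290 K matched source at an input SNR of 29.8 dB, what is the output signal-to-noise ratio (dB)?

By definition F = SNR_in/SNR_out, so in dB: SNR_out = SNR_in − NF
SNR_out = 29.8 − 1.94 = 27.86 dB

27.86 dB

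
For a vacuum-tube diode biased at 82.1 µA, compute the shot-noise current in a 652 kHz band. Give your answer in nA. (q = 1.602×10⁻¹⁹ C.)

I_n = √(2qI·B)
2qI·B = 2 × 1.602×10⁻¹⁹ × 8.21×10⁻⁵ × 6.52×10⁵ = 1.72×10⁻¹⁷ A²
I_n = √(1.72×10⁻¹⁷) = 4.14×10⁻⁹ A = 4.14 nA

4.14 nA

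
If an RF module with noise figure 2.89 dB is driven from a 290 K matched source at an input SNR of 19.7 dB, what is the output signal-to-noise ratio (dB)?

By definition F = SNR_in/SNR_out, so in dB: SNR_out = SNR_in − NF
SNR_out = 19.7 − 2.89 = 16.81 dB

16.81 dB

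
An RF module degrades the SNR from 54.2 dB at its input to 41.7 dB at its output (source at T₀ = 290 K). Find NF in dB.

NF (dB) = SNR_in(dB) − SNR_out(dB) when the source is at T₀
NF = 54.2 − 41.7 = 12.5 dB

12.5 dB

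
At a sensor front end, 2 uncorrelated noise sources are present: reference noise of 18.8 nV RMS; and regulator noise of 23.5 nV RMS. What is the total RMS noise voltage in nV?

Uncorrelated sources add in power (mean-square): V_tot = √(ΣV_i²)
V_tot = √[(1.88×10⁻⁸)² + (2.35×10⁻⁸)²] = 3.01×10⁻⁸ V = 30.1 nV

30.1 nV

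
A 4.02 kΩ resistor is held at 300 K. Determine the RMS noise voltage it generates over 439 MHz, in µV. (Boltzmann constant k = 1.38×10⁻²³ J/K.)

V_n = √(4kTRB)
4kTRB = 4 × 1.38×10⁻²³ × 300 × 4.02×10³ × 4.39×10⁸ = 2.92×10⁻⁸ V²
V_n = √(2.92×10⁻⁸) = 1.71×10⁻⁴ V = 171 µV

171 µV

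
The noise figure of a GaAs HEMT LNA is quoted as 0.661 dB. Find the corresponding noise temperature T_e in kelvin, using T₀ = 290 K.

F = 10^(0.661/10) = 1.16439
T_e = (F − 1)·T₀ = (1.16439 − 1) × 290 = 47.7 K

47.7 K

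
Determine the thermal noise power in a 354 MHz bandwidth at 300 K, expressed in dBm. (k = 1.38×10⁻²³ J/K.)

−88.3 dBm

P_n = kTB = 1.38×10⁻²³ × 300 × 3.54×10⁸ = 1.47×10⁻¹² W
In dBm: 10 log₁₀(1.47×10⁻¹² / 10⁻³) = −88.3 dBm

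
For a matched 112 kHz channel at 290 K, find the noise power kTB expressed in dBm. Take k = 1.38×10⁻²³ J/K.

P_n = kTB = 1.38×10⁻²³ × 290 × 1.12×10⁵ = 4.48×10⁻¹⁶ W
In dBm: 10 log₁₀(4.48×10⁻¹⁶ / 10⁻³) = −123.5 dBm

−123.5 dBm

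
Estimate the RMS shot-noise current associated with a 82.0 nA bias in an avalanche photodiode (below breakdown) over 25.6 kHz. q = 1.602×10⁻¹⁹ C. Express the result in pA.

25.9 pA

I_n = √(2qI·B)
2qI·B = 2 × 1.602×10⁻¹⁹ × 8.20×10⁻⁸ × 2.56×10⁴ = 6.73×10⁻²² A²
I_n = √(6.73×10⁻²²) = 2.59×10⁻¹¹ A = 25.9 pA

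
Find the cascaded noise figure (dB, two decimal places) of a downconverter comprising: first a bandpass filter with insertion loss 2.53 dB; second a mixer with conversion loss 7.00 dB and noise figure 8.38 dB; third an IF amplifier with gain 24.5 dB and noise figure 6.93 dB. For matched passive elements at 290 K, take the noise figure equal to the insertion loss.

Convert to linear (a loss of L dB is a gain of −L dB): F_i = 10^(NF_i/10), G_i = 10^(G_i,dB/10)
  Stage 1: F_1 = 10^(2.53/10) = 1.791, G_1 = 10^(−2.53/10) = 0.5585
  Stage 2: F_2 = 10^(8.38/10) = 6.887, G_2 = 10^(−7.00/10) = 0.1995
  Stage 3: F_3 = 10^(6.93/10) = 4.932, G_3 = 10^(24.5/10) = 281.8
Friis cascade:
  F = 1.791 + (6.887 − 1)/0.5585 + (4.932 − 1)/0.1114 = 47.62
NF = 10 log₁₀(47.62) = 16.78 dB

16.78 dB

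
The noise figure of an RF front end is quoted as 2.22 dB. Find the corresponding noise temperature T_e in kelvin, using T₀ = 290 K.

194 K

F = 10^(2.22/10) = 1.66725
T_e = (F − 1)·T₀ = (1.66725 − 1) × 290 = 194 K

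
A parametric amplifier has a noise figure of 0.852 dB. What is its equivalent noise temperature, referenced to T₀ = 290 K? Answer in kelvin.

62.9 K

F = 10^(0.852/10) = 1.21675
T_e = (F − 1)·T₀ = (1.21675 − 1) × 290 = 62.9 K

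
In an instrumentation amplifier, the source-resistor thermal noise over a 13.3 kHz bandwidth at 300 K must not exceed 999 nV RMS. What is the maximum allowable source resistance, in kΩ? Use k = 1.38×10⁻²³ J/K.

4.53 kΩ

Johnson–Nyquist: V_n = √(4kTRB) ⇒ R = V_n² / (4kTB)
4kTB = 4 × 1.38×10⁻²³ × 300 × 1.33×10⁴ = 2.20×10⁻¹⁶
R = (9.99×10⁻⁷)² / 2.20×10⁻¹⁶ = 4.53×10³ Ω = 4.53 kΩ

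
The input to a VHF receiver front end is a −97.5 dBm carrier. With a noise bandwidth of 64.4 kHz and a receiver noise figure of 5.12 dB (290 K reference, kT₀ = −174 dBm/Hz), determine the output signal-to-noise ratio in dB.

23.3 dB

Noise floor: N = −174 + 10 log₁₀(B) + NF
10 log₁₀(6.44×10⁴) = 48.09 dB
N = −174 + 48.09 + 5.12 = −120.79 dBm
SNR = P_sig − N = −97.5 − (−120.79) = 23.29 dB → 23.3 dB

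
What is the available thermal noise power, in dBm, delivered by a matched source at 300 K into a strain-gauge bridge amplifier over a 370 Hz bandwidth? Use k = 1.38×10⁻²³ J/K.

P_n = kTB = 1.38×10⁻²³ × 300 × 3.70×10² = 1.53×10⁻¹⁸ W
In dBm: 10 log₁₀(1.53×10⁻¹⁸ / 10⁻³) = −148.1 dBm

−148.1 dBm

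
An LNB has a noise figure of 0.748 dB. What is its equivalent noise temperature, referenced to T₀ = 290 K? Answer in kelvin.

54.5 K

F = 10^(0.748/10) = 1.18796
T_e = (F − 1)·T₀ = (1.18796 − 1) × 290 = 54.5 K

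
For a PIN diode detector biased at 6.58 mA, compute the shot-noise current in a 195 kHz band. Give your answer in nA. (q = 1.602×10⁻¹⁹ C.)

I_n = √(2qI·B)
2qI·B = 2 × 1.602×10⁻¹⁹ × 6.58×10⁻³ × 1.95×10⁵ = 4.11×10⁻¹⁶ A²
I_n = √(4.11×10⁻¹⁶) = 2.03×10⁻⁸ A = 20.3 nA

20.3 nA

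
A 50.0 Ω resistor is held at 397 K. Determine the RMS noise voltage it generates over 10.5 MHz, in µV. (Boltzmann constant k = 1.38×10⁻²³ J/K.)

V_n = √(4kTRB)
4kTRB = 4 × 1.38×10⁻²³ × 397 × 5.00×10¹ × 1.05×10⁷ = 1.15×10⁻¹¹ V²
V_n = √(1.15×10⁻¹¹) = 3.39×10⁻⁶ V = 3.39 µV

3.39 µV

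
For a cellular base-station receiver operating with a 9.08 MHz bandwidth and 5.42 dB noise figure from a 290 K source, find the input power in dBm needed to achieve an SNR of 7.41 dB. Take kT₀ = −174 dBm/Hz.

Sensitivity = −174 + 10 log₁₀(B) + NF + SNR_min
= −174 + 69.58 + 5.42 + 7.41
= −91.59 dBm → −91.6 dBm

−91.6 dBm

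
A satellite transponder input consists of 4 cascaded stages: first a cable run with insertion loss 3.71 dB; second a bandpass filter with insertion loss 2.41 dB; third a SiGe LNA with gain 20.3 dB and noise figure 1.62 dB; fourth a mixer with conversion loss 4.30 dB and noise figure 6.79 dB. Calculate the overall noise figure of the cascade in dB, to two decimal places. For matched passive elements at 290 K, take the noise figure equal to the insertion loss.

Convert to linear (a loss of L dB is a gain of −L dB): F_i = 10^(NF_i/10), G_i = 10^(G_i,dB/10)
  Stage 1: F_1 = 10^(3.71/10) = 2.350, G_1 = 10^(−3.71/10) = 0.4256
  Stage 2: F_2 = 10^(2.41/10) = 1.742, G_2 = 10^(−2.41/10) = 0.5741
  Stage 3: F_3 = 10^(1.62/10) = 1.452, G_3 = 10^(20.3/10) = 107.2
  Stage 4: F_4 = 10^(6.79/10) = 4.775, G_4 = 10^(−4.30/10) = 0.3715
Friis cascade:
  F = 2.350 + (1.742 − 1)/0.4256 + (1.452 − 1)/0.2443 + (4.775 − 1)/26.18 = 6.087
NF = 10 log₁₀(6.087) = 7.84 dB

7.84 dB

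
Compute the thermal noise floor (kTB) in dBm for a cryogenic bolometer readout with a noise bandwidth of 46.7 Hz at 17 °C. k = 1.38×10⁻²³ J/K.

T = 17 °C + 273.15 = 290.15 K
P_n = kTB = 1.38×10⁻²³ × 290.15 × 4.67×10¹ = 1.87×10⁻¹⁹ W
In dBm: 10 log₁₀(1.87×10⁻¹⁹ / 10⁻³) = −157.3 dBm

−157.3 dBm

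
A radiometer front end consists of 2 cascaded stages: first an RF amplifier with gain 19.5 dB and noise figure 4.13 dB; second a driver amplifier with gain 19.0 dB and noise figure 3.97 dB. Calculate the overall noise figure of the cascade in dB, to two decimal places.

4.16 dB

Convert to linear (a loss of L dB is a gain of −L dB): F_i = 10^(NF_i/10), G_i = 10^(G_i,dB/10)
  Stage 1: F_1 = 10^(4.13/10) = 2.588, G_1 = 10^(19.5/10) = 89.13
  Stage 2: F_2 = 10^(3.97/10) = 2.495, G_2 = 10^(19.0/10) = 79.43
Friis cascade:
  F = 2.588 + (2.495 − 1)/89.13 = 2.605
NF = 10 log₁₀(2.605) = 4.16 dB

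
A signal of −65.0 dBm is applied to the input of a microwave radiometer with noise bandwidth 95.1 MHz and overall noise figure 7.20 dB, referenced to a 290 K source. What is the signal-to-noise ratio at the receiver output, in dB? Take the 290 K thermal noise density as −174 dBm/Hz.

22.0 dB

Noise floor: N = −174 + 10 log₁₀(B) + NF
10 log₁₀(9.51×10⁷) = 79.78 dB
N = −174 + 79.78 + 7.20 = −87.02 dBm
SNR = P_sig − N = −65.0 − (−87.02) = 22.02 dB → 22.0 dB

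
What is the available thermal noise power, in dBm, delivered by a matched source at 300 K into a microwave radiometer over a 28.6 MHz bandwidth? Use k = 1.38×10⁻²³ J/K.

P_n = kTB = 1.38×10⁻²³ × 300 × 2.86×10⁷ = 1.18×10⁻¹³ W
In dBm: 10 log₁₀(1.18×10⁻¹³ / 10⁻³) = −99.3 dBm

−99.3 dBm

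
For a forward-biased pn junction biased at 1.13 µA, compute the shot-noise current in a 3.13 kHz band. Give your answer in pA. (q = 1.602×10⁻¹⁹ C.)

I_n = √(2qI·B)
2qI·B = 2 × 1.602×10⁻¹⁹ × 1.13×10⁻⁶ × 3.13×10³ = 1.13×10⁻²¹ A²
I_n = √(1.13×10⁻²¹) = 3.37×10⁻¹¹ A = 33.7 pA

33.7 pA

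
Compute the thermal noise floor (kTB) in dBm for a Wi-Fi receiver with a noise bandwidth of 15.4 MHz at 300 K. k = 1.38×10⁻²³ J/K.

P_n = kTB = 1.38×10⁻²³ × 300 × 1.54×10⁷ = 6.38×10⁻¹⁴ W
In dBm: 10 log₁₀(6.38×10⁻¹⁴ / 10⁻³) = −102.0 dBm

−102.0 dBm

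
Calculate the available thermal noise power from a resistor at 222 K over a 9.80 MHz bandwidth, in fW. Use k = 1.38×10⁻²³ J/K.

30.0 fW

P_n = kTB = 1.38×10⁻²³ × 222 × 9.80×10⁶ = 3.00×10⁻¹⁴ W = 30.0 fW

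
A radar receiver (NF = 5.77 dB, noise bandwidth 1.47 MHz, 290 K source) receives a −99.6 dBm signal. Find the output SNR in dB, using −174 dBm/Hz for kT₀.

7.0 dB

Noise floor: N = −174 + 10 log₁₀(B) + NF
10 log₁₀(1.47×10⁶) = 61.67 dB
N = −174 + 61.67 + 5.77 = −106.56 dBm
SNR = P_sig − N = −99.6 − (−106.56) = 6.96 dB → 7.0 dB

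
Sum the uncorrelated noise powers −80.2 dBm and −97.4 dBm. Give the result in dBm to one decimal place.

−80.1 dBm

Convert to linear, add, convert back:
P₁ = 9.55×10⁻¹² W, P₂ = 1.82×10⁻¹³ W
P_tot = 9.73×10⁻¹² W → 10 log₁₀(P_tot / 10⁻³) = −80.1 dBm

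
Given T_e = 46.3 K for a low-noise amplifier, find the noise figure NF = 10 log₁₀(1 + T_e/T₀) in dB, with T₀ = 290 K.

F = 1 + T_e/T₀ = 1 + 46.3/290 = 1.15966
NF = 10 log₁₀(1.15966) = 0.643 dB

0.643 dB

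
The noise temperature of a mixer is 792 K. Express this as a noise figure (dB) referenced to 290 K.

5.72 dB

F = 1 + T_e/T₀ = 1 + 792/290 = 3.73103
NF = 10 log₁₀(3.73103) = 5.72 dB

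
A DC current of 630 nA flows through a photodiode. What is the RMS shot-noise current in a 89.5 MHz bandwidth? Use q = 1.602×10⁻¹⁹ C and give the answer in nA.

4.25 nA

I_n = √(2qI·B)
2qI·B = 2 × 1.602×10⁻¹⁹ × 6.30×10⁻⁷ × 8.95×10⁷ = 1.81×10⁻¹⁷ A²
I_n = √(1.81×10⁻¹⁷) = 4.25×10⁻⁹ A = 4.25 nA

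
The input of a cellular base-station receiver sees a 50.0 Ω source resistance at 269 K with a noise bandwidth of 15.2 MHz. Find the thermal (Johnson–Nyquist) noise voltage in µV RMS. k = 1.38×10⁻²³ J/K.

3.36 µV

V_n = √(4kTRB)
4kTRB = 4 × 1.38×10⁻²³ × 269 × 5.00×10¹ × 1.52×10⁷ = 1.13×10⁻¹¹ V²
V_n = √(1.13×10⁻¹¹) = 3.36×10⁻⁶ V = 3.36 µV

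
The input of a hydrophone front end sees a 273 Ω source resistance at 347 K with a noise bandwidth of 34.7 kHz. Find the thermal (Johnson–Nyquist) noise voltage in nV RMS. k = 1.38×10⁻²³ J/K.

426 nV

V_n = √(4kTRB)
4kTRB = 4 × 1.38×10⁻²³ × 347 × 2.73×10² × 3.47×10⁴ = 1.81×10⁻¹³ V²
V_n = √(1.81×10⁻¹³) = 4.26×10⁻⁷ V = 426 nV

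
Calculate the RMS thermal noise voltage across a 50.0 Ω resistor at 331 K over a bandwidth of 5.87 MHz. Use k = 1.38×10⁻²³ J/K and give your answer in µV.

2.32 µV

V_n = √(4kTRB)
4kTRB = 4 × 1.38×10⁻²³ × 331 × 5.00×10¹ × 5.87×10⁶ = 5.36×10⁻¹² V²
V_n = √(5.36×10⁻¹²) = 2.32×10⁻⁶ V = 2.32 µV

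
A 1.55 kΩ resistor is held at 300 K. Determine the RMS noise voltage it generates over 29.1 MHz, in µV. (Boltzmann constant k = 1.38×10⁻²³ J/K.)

V_n = √(4kTRB)
4kTRB = 4 × 1.38×10⁻²³ × 300 × 1.55×10³ × 2.91×10⁷ = 7.47×10⁻¹⁰ V²
V_n = √(7.47×10⁻¹⁰) = 2.73×10⁻⁵ V = 27.3 µV

27.3 µV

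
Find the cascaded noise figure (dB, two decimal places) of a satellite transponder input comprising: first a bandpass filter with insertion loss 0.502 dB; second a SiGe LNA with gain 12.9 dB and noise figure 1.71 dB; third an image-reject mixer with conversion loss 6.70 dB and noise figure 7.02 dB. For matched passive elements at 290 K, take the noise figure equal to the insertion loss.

Convert to linear (a loss of L dB is a gain of −L dB): F_i = 10^(NF_i/10), G_i = 10^(G_i,dB/10)
  Stage 1: F_1 = 10^(0.502/10) = 1.123, G_1 = 10^(−0.502/10) = 0.8908
  Stage 2: F_2 = 10^(1.71/10) = 1.483, G_2 = 10^(12.9/10) = 19.50
  Stage 3: F_3 = 10^(7.02/10) = 5.035, G_3 = 10^(−6.70/10) = 0.2138
Friis cascade:
  F = 1.123 + (1.483 − 1)/0.8908 + (5.035 − 1)/17.37 = 1.896
NF = 10 log₁₀(1.896) = 2.78 dB

2.78 dB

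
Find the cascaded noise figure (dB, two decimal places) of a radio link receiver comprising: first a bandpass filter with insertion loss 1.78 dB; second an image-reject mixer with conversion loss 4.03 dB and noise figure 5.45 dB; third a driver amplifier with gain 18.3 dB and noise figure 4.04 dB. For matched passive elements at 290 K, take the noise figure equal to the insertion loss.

Convert to linear (a loss of L dB is a gain of −L dB): F_i = 10^(NF_i/10), G_i = 10^(G_i,dB/10)
  Stage 1: F_1 = 10^(1.78/10) = 1.507, G_1 = 10^(−1.78/10) = 0.6637
  Stage 2: F_2 = 10^(5.45/10) = 3.508, G_2 = 10^(−4.03/10) = 0.3954
  Stage 3: F_3 = 10^(4.04/10) = 2.535, G_3 = 10^(18.3/10) = 67.61
Friis cascade:
  F = 1.507 + (3.508 − 1)/0.6637 + (2.535 − 1)/0.2624 = 11.13
NF = 10 log₁₀(11.13) = 10.47 dB

10.47 dB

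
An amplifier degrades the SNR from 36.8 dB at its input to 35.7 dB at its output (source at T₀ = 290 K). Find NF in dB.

1.1 dB

NF (dB) = SNR_in(dB) − SNR_out(dB) when the source is at T₀
NF = 36.8 − 35.7 = 1.1 dB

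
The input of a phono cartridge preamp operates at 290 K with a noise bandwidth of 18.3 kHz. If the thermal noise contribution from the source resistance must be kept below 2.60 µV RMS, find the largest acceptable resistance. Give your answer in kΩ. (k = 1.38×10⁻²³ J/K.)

Johnson–Nyquist: V_n = √(4kTRB) ⇒ R = V_n² / (4kTB)
4kTB = 4 × 1.38×10⁻²³ × 290 × 1.83×10⁴ = 2.93×10⁻¹⁶
R = (2.60×10⁻⁶)² / 2.93×10⁻¹⁶ = 2.31×10⁴ Ω = 23.1 kΩ

23.1 kΩ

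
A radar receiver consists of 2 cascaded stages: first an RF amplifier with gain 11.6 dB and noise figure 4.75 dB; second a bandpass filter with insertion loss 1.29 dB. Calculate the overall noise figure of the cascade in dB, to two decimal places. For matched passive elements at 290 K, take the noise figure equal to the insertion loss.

4.78 dB

Convert to linear (a loss of L dB is a gain of −L dB): F_i = 10^(NF_i/10), G_i = 10^(G_i,dB/10)
  Stage 1: F_1 = 10^(4.75/10) = 2.985, G_1 = 10^(11.6/10) = 14.45
  Stage 2: F_2 = 10^(1.29/10) = 1.346, G_2 = 10^(−1.29/10) = 0.7430
Friis cascade:
  F = 2.985 + (1.346 − 1)/14.45 = 3.009
NF = 10 log₁₀(3.009) = 4.78 dB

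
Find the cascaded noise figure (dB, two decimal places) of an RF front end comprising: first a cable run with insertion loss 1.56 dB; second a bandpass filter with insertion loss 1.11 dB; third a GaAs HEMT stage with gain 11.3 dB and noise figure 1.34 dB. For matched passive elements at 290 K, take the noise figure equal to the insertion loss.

Convert to linear (a loss of L dB is a gain of −L dB): F_i = 10^(NF_i/10), G_i = 10^(G_i,dB/10)
  Stage 1: F_1 = 10^(1.56/10) = 1.432, G_1 = 10^(−1.56/10) = 0.6982
  Stage 2: F_2 = 10^(1.11/10) = 1.291, G_2 = 10^(−1.11/10) = 0.7745
  Stage 3: F_3 = 10^(1.34/10) = 1.361, G_3 = 10^(11.3/10) = 13.49
Friis cascade:
  F = 1.432 + (1.291 − 1)/0.6982 + (1.361 − 1)/0.5408 = 2.518
NF = 10 log₁₀(2.518) = 4.01 dB

4.01 dB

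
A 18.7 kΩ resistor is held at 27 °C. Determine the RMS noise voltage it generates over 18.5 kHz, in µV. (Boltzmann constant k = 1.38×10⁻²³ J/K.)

2.39 µV

T = 27 °C + 273.15 = 300.15 K
V_n = √(4kTRB)
4kTRB = 4 × 1.38×10⁻²³ × 300.15 × 1.87×10⁴ × 1.85×10⁴ = 5.73×10⁻¹² V²
V_n = √(5.73×10⁻¹²) = 2.39×10⁻⁶ V = 2.39 µV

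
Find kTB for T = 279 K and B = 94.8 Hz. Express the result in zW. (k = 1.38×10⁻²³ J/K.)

365 zW

P_n = kTB = 1.38×10⁻²³ × 279 × 9.48×10¹ = 3.65×10⁻¹⁹ W = 365 zW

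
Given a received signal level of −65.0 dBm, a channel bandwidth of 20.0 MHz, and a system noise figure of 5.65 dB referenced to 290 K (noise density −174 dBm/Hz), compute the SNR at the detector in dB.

30.3 dB

Noise floor: N = −174 + 10 log₁₀(B) + NF
10 log₁₀(2.00×10⁷) = 73.01 dB
N = −174 + 73.01 + 5.65 = −95.34 dBm
SNR = P_sig − N = −65.0 − (−95.34) = 30.34 dB → 30.3 dB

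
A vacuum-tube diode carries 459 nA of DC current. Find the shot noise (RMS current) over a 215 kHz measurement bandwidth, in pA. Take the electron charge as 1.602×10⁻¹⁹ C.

178 pA

I_n = √(2qI·B)
2qI·B = 2 × 1.602×10⁻¹⁹ × 4.59×10⁻⁷ × 2.15×10⁵ = 3.16×10⁻²⁰ A²
I_n = √(3.16×10⁻²⁰) = 1.78×10⁻¹⁰ A = 178 pA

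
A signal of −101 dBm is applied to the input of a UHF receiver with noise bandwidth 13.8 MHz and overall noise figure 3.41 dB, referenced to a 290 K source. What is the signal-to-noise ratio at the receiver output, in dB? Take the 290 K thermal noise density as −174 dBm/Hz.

−1.8 dB

Noise floor: N = −174 + 10 log₁₀(B) + NF
10 log₁₀(1.38×10⁷) = 71.4 dB
N = −174 + 71.4 + 3.41 = −99.19 dBm
SNR = P_sig − N = −101 − (−99.19) = −1.81 dB → −1.8 dB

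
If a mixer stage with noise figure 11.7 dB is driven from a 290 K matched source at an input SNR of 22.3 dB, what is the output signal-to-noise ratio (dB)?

By definition F = SNR_in/SNR_out, so in dB: SNR_out = SNR_in − NF
SNR_out = 22.3 − 11.7 = 10.6 dB

10.6 dB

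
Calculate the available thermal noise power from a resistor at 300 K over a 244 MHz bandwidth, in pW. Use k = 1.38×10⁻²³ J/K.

1.01 pW

P_n = kTB = 1.38×10⁻²³ × 300 × 2.44×10⁸ = 1.01×10⁻¹² W = 1.01 pW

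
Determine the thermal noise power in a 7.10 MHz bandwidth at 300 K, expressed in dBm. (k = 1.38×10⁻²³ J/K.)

−105.3 dBm

P_n = kTB = 1.38×10⁻²³ × 300 × 7.10×10⁶ = 2.94×10⁻¹⁴ W
In dBm: 10 log₁₀(2.94×10⁻¹⁴ / 10⁻³) = −105.3 dBm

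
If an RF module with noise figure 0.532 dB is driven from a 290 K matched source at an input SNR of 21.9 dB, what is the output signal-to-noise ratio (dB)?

21.368 dB

By definition F = SNR_in/SNR_out, so in dB: SNR_out = SNR_in − NF
SNR_out = 21.9 − 0.532 = 21.368 dB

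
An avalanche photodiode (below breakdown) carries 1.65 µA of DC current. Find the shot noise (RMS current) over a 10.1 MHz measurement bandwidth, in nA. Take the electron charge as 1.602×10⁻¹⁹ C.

2.31 nA

I_n = √(2qI·B)
2qI·B = 2 × 1.602×10⁻¹⁹ × 1.65×10⁻⁶ × 1.01×10⁷ = 5.34×10⁻¹⁸ A²
I_n = √(5.34×10⁻¹⁸) = 2.31×10⁻⁹ A = 2.31 nA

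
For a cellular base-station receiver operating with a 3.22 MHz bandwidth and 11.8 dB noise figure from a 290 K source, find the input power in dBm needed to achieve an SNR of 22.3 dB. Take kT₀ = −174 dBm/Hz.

Sensitivity = −174 + 10 log₁₀(B) + NF + SNR_min
= −174 + 65.08 + 11.8 + 22.3
= −74.82 dBm → −74.8 dBm

−74.8 dBm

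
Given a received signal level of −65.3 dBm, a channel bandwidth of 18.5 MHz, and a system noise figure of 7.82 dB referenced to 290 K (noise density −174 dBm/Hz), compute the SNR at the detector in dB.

28.2 dB

Noise floor: N = −174 + 10 log₁₀(B) + NF
10 log₁₀(1.85×10⁷) = 72.67 dB
N = −174 + 72.67 + 7.82 = −93.51 dBm
SNR = P_sig − N = −65.3 − (−93.51) = 28.21 dB → 28.2 dB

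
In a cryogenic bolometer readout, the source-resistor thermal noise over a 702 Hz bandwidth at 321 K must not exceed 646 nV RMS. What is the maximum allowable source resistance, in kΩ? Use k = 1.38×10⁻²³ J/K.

33.5 kΩ

Johnson–Nyquist: V_n = √(4kTRB) ⇒ R = V_n² / (4kTB)
4kTB = 4 × 1.38×10⁻²³ × 321 × 7.02×10² = 1.24×10⁻¹⁷
R = (6.46×10⁻⁷)² / 1.24×10⁻¹⁷ = 3.35×10⁴ Ω = 33.5 kΩ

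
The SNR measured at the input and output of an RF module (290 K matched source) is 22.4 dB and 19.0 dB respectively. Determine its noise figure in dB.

NF (dB) = SNR_in(dB) − SNR_out(dB) when the source is at T₀
NF = 22.4 − 19.0 = 3.4 dB

3.4 dB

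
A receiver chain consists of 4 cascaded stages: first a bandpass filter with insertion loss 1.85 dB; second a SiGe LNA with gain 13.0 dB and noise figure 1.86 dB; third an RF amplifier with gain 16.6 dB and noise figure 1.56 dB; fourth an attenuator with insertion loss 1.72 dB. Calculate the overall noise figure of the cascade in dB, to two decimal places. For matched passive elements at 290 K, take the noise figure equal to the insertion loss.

Convert to linear (a loss of L dB is a gain of −L dB): F_i = 10^(NF_i/10), G_i = 10^(G_i,dB/10)
  Stage 1: F_1 = 10^(1.85/10) = 1.531, G_1 = 10^(−1.85/10) = 0.6531
  Stage 2: F_2 = 10^(1.86/10) = 1.535, G_2 = 10^(13.0/10) = 19.95
  Stage 3: F_3 = 10^(1.56/10) = 1.432, G_3 = 10^(16.6/10) = 45.71
  Stage 4: F_4 = 10^(1.72/10) = 1.486, G_4 = 10^(−1.72/10) = 0.6730
Friis cascade:
  F = 1.531 + (1.535 − 1)/0.6531 + (1.432 − 1)/13.03 + (1.486 − 1)/595.7 = 2.384
NF = 10 log₁₀(2.384) = 3.77 dB

3.77 dB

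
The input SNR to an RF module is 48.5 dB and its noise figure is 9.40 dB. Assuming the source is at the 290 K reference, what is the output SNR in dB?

39.10 dB

By definition F = SNR_in/SNR_out, so in dB: SNR_out = SNR_in − NF
SNR_out = 48.5 − 9.40 = 39.10 dB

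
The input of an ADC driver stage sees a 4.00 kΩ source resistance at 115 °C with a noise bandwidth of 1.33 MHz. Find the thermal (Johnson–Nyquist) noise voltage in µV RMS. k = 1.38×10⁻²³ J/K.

T = 115 °C + 273.15 = 388.15 K
V_n = √(4kTRB)
4kTRB = 4 × 1.38×10⁻²³ × 388.15 × 4.00×10³ × 1.33×10⁶ = 1.14×10⁻¹⁰ V²
V_n = √(1.14×10⁻¹⁰) = 1.07×10⁻⁵ V = 10.7 µV

10.7 µV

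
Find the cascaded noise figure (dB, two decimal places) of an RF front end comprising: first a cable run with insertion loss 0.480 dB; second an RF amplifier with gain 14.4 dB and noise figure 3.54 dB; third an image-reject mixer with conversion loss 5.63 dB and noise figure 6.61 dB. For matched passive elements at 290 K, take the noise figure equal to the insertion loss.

Convert to linear (a loss of L dB is a gain of −L dB): F_i = 10^(NF_i/10), G_i = 10^(G_i,dB/10)
  Stage 1: F_1 = 10^(0.480/10) = 1.117, G_1 = 10^(−0.480/10) = 0.8954
  Stage 2: F_2 = 10^(3.54/10) = 2.259, G_2 = 10^(14.4/10) = 27.54
  Stage 3: F_3 = 10^(6.61/10) = 4.581, G_3 = 10^(−5.63/10) = 0.2735
Friis cascade:
  F = 1.117 + (2.259 − 1)/0.8954 + (4.581 − 1)/24.66 = 2.669
NF = 10 log₁₀(2.669) = 4.26 dB

4.26 dB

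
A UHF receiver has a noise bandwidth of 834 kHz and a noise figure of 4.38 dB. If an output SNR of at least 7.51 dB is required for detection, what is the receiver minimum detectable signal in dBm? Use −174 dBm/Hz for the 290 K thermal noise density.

−102.9 dBm

Sensitivity = −174 + 10 log₁₀(B) + NF + SNR_min
= −174 + 59.21 + 4.38 + 7.51
= −102.90 dBm → −102.9 dBm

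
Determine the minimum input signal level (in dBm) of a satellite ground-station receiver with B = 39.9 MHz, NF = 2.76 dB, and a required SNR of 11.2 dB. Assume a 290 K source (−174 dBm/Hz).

−84.0 dBm

Sensitivity = −174 + 10 log₁₀(B) + NF + SNR_min
= −174 + 76.01 + 2.76 + 11.2
= −84.03 dBm → −84.0 dBm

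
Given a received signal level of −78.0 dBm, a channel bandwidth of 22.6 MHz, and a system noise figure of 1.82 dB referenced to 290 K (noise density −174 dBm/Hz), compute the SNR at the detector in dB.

Noise floor: N = −174 + 10 log₁₀(B) + NF
10 log₁₀(2.26×10⁷) = 73.54 dB
N = −174 + 73.54 + 1.82 = −98.64 dBm
SNR = P_sig − N = −78.0 − (−98.64) = 20.64 dB → 20.6 dB

20.6 dB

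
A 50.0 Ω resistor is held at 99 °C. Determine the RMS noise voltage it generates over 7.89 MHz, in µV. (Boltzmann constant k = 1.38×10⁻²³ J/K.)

2.85 µV

T = 99 °C + 273.15 = 372.15 K
V_n = √(4kTRB)
4kTRB = 4 × 1.38×10⁻²³ × 372.15 × 5.00×10¹ × 7.89×10⁶ = 8.10×10⁻¹² V²
V_n = √(8.10×10⁻¹²) = 2.85×10⁻⁶ V = 2.85 µV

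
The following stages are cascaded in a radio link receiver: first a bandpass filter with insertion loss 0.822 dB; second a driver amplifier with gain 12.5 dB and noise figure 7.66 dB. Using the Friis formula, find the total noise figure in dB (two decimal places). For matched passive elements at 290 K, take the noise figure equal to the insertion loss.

Convert to linear (a loss of L dB is a gain of −L dB): F_i = 10^(NF_i/10), G_i = 10^(G_i,dB/10)
  Stage 1: F_1 = 10^(0.822/10) = 1.208, G_1 = 10^(−0.822/10) = 0.8276
  Stage 2: F_2 = 10^(7.66/10) = 5.834, G_2 = 10^(12.5/10) = 17.78
Friis cascade:
  F = 1.208 + (5.834 − 1)/0.8276 = 7.050
NF = 10 log₁₀(7.050) = 8.48 dB

8.48 dB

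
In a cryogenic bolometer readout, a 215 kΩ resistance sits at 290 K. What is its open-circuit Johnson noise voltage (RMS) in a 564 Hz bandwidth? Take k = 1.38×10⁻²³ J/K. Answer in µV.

1.39 µV

V_n = √(4kTRB)
4kTRB = 4 × 1.38×10⁻²³ × 290 × 2.15×10⁵ × 5.64×10² = 1.94×10⁻¹² V²
V_n = √(1.94×10⁻¹²) = 1.39×10⁻⁶ V = 1.39 µV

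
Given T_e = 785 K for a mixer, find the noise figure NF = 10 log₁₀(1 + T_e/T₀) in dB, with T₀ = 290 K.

F = 1 + T_e/T₀ = 1 + 785/290 = 3.7069
NF = 10 log₁₀(3.7069) = 5.69 dB

5.69 dB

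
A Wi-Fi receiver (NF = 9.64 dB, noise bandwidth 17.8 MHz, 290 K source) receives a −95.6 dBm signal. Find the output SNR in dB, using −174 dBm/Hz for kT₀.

Noise floor: N = −174 + 10 log₁₀(B) + NF
10 log₁₀(1.78×10⁷) = 72.5 dB
N = −174 + 72.5 + 9.64 = −91.86 dBm
SNR = P_sig − N = −95.6 − (−91.86) = −3.74 dB → −3.7 dB

−3.7 dB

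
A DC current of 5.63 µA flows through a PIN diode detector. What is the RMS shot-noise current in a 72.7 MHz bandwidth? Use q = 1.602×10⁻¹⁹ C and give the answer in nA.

I_n = √(2qI·B)
2qI·B = 2 × 1.602×10⁻¹⁹ × 5.63×10⁻⁶ × 7.27×10⁷ = 1.31×10⁻¹⁶ A²
I_n = √(1.31×10⁻¹⁶) = 1.15×10⁻⁸ A = 11.5 nA

11.5 nA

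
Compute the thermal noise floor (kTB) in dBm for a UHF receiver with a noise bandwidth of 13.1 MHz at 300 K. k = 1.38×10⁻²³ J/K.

−102.7 dBm

P_n = kTB = 1.38×10⁻²³ × 300 × 1.31×10⁷ = 5.42×10⁻¹⁴ W
In dBm: 10 log₁₀(5.42×10⁻¹⁴ / 10⁻³) = −102.7 dBm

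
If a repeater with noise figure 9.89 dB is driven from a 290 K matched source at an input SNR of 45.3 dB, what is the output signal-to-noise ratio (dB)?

35.41 dB

By definition F = SNR_in/SNR_out, so in dB: SNR_out = SNR_in − NF
SNR_out = 45.3 − 9.89 = 35.41 dB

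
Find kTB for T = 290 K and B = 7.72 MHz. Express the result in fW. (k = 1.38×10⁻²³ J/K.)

P_n = kTB = 1.38×10⁻²³ × 290 × 7.72×10⁶ = 3.09×10⁻¹⁴ W = 30.9 fW

30.9 fW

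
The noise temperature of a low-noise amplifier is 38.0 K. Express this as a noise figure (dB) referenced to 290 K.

F = 1 + T_e/T₀ = 1 + 38.0/290 = 1.13103
NF = 10 log₁₀(1.13103) = 0.535 dB

0.535 dB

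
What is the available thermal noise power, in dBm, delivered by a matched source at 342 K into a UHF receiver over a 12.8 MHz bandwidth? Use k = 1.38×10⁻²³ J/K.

P_n = kTB = 1.38×10⁻²³ × 342 × 1.28×10⁷ = 6.04×10⁻¹⁴ W
In dBm: 10 log₁₀(6.04×10⁻¹⁴ / 10⁻³) = −102.2 dBm

−102.2 dBm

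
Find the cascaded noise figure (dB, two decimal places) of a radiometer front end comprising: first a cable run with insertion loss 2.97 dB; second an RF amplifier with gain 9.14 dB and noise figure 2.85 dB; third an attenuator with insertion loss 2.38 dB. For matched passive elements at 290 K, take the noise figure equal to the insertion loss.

Convert to linear (a loss of L dB is a gain of −L dB): F_i = 10^(NF_i/10), G_i = 10^(G_i,dB/10)
  Stage 1: F_1 = 10^(2.97/10) = 1.982, G_1 = 10^(−2.97/10) = 0.5047
  Stage 2: F_2 = 10^(2.85/10) = 1.928, G_2 = 10^(9.14/10) = 8.204
  Stage 3: F_3 = 10^(2.38/10) = 1.730, G_3 = 10^(−2.38/10) = 0.5781
Friis cascade:
  F = 1.982 + (1.928 − 1)/0.5047 + (1.730 − 1)/4.140 = 3.996
NF = 10 log₁₀(3.996) = 6.02 dB

6.02 dB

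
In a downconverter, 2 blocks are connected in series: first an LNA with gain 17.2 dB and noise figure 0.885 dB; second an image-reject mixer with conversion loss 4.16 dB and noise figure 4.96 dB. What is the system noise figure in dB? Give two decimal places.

1.03 dB

Convert to linear (a loss of L dB is a gain of −L dB): F_i = 10^(NF_i/10), G_i = 10^(G_i,dB/10)
  Stage 1: F_1 = 10^(0.885/10) = 1.226, G_1 = 10^(17.2/10) = 52.48
  Stage 2: F_2 = 10^(4.96/10) = 3.133, G_2 = 10^(−4.16/10) = 0.3837
Friis cascade:
  F = 1.226 + (3.133 − 1)/52.48 = 1.267
NF = 10 log₁₀(1.267) = 1.03 dB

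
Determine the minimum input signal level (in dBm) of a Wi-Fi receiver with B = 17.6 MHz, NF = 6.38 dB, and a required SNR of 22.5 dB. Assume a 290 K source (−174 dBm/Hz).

Sensitivity = −174 + 10 log₁₀(B) + NF + SNR_min
= −174 + 72.46 + 6.38 + 22.5
= −72.66 dBm → −72.7 dBm

−72.7 dBm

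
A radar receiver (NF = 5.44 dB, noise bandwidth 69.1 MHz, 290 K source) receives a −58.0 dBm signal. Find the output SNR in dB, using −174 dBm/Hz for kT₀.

Noise floor: N = −174 + 10 log₁₀(B) + NF
10 log₁₀(6.91×10⁷) = 78.39 dB
N = −174 + 78.39 + 5.44 = −90.17 dBm
SNR = P_sig − N = −58.0 − (−90.17) = 32.17 dB → 32.2 dB

32.2 dB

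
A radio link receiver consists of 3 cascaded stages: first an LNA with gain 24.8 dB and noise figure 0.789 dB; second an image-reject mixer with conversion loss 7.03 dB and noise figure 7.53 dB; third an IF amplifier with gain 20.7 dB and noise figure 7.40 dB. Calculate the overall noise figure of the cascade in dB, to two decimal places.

1.11 dB

Convert to linear (a loss of L dB is a gain of −L dB): F_i = 10^(NF_i/10), G_i = 10^(G_i,dB/10)
  Stage 1: F_1 = 10^(0.789/10) = 1.199, G_1 = 10^(24.8/10) = 302.0
  Stage 2: F_2 = 10^(7.53/10) = 5.662, G_2 = 10^(−7.03/10) = 0.1982
  Stage 3: F_3 = 10^(7.40/10) = 5.495, G_3 = 10^(20.7/10) = 117.5
Friis cascade:
  F = 1.199 + (5.662 − 1)/302.0 + (5.495 − 1)/59.84 = 1.290
NF = 10 log₁₀(1.290) = 1.11 dB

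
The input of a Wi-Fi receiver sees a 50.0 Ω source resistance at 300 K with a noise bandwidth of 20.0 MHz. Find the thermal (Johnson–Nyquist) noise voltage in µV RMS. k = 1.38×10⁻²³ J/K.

V_n = √(4kTRB)
4kTRB = 4 × 1.38×10⁻²³ × 300 × 5.00×10¹ × 2.00×10⁷ = 1.66×10⁻¹¹ V²
V_n = √(1.66×10⁻¹¹) = 4.07×10⁻⁶ V = 4.07 µV

4.07 µV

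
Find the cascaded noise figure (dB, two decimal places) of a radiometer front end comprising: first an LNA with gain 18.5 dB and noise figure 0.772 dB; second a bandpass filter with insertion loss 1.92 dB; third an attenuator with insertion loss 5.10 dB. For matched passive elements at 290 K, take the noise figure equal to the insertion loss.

0.97 dB

Convert to linear (a loss of L dB is a gain of −L dB): F_i = 10^(NF_i/10), G_i = 10^(G_i,dB/10)
  Stage 1: F_1 = 10^(0.772/10) = 1.195, G_1 = 10^(18.5/10) = 70.79
  Stage 2: F_2 = 10^(1.92/10) = 1.556, G_2 = 10^(−1.92/10) = 0.6427
  Stage 3: F_3 = 10^(5.10/10) = 3.236, G_3 = 10^(−5.10/10) = 0.3090
Friis cascade:
  F = 1.195 + (1.556 − 1)/70.79 + (3.236 − 1)/45.50 = 1.252
NF = 10 log₁₀(1.252) = 0.97 dB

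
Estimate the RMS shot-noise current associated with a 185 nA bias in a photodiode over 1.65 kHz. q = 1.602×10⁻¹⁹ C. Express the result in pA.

I_n = √(2qI·B)
2qI·B = 2 × 1.602×10⁻¹⁹ × 1.85×10⁻⁷ × 1.65×10³ = 9.78×10⁻²³ A²
I_n = √(9.78×10⁻²³) = 9.89×10⁻¹² A = 9.89 pA

9.89 pA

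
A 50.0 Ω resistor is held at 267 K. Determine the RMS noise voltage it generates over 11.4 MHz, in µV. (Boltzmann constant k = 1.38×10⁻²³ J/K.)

V_n = √(4kTRB)
4kTRB = 4 × 1.38×10⁻²³ × 267 × 5.00×10¹ × 1.14×10⁷ = 8.40×10⁻¹² V²
V_n = √(8.40×10⁻¹²) = 2.90×10⁻⁶ V = 2.90 µV

2.90 µV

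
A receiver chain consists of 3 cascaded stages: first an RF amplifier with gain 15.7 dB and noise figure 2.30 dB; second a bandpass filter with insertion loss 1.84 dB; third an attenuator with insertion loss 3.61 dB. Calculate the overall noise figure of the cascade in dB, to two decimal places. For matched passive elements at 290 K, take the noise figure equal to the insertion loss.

2.47 dB

Convert to linear (a loss of L dB is a gain of −L dB): F_i = 10^(NF_i/10), G_i = 10^(G_i,dB/10)
  Stage 1: F_1 = 10^(2.30/10) = 1.698, G_1 = 10^(15.7/10) = 37.15
  Stage 2: F_2 = 10^(1.84/10) = 1.528, G_2 = 10^(−1.84/10) = 0.6546
  Stage 3: F_3 = 10^(3.61/10) = 2.296, G_3 = 10^(−3.61/10) = 0.4355
Friis cascade:
  F = 1.698 + (1.528 − 1)/37.15 + (2.296 − 1)/24.32 = 1.766
NF = 10 log₁₀(1.766) = 2.47 dB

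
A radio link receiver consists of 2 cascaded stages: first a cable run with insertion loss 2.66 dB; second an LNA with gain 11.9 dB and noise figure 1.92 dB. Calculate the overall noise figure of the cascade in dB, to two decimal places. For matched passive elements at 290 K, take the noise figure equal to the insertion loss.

Convert to linear (a loss of L dB is a gain of −L dB): F_i = 10^(NF_i/10), G_i = 10^(G_i,dB/10)
  Stage 1: F_1 = 10^(2.66/10) = 1.845, G_1 = 10^(−2.66/10) = 0.5420
  Stage 2: F_2 = 10^(1.92/10) = 1.556, G_2 = 10^(11.9/10) = 15.49
Friis cascade:
  F = 1.845 + (1.556 − 1)/0.5420 = 2.871
NF = 10 log₁₀(2.871) = 4.58 dB

4.58 dB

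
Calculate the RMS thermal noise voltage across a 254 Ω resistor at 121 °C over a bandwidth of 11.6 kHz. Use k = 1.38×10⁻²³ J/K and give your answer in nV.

253 nV

T = 121 °C + 273.15 = 394.15 K
V_n = √(4kTRB)
4kTRB = 4 × 1.38×10⁻²³ × 394.15 × 2.54×10² × 1.16×10⁴ = 6.41×10⁻¹⁴ V²
V_n = √(6.41×10⁻¹⁴) = 2.53×10⁻⁷ V = 253 nV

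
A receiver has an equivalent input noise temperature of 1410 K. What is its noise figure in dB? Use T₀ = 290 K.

F = 1 + T_e/T₀ = 1 + 1410/290 = 5.86207
NF = 10 log₁₀(5.86207) = 7.68 dB

7.68 dB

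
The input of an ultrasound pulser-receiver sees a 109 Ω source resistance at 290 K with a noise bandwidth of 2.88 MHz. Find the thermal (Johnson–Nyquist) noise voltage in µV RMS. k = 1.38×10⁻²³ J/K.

2.24 µV

V_n = √(4kTRB)
4kTRB = 4 × 1.38×10⁻²³ × 290 × 1.09×10² × 2.88×10⁶ = 5.03×10⁻¹² V²
V_n = √(5.03×10⁻¹²) = 2.24×10⁻⁶ V = 2.24 µV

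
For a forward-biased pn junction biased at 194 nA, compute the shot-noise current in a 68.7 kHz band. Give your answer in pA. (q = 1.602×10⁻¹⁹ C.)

I_n = √(2qI·B)
2qI·B = 2 × 1.602×10⁻¹⁹ × 1.94×10⁻⁷ × 6.87×10⁴ = 4.27×10⁻²¹ A²
I_n = √(4.27×10⁻²¹) = 6.53×10⁻¹¹ A = 65.3 pA

65.3 pA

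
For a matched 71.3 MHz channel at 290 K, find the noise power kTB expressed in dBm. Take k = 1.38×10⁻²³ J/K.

P_n = kTB = 1.38×10⁻²³ × 290 × 7.13×10⁷ = 2.85×10⁻¹³ W
In dBm: 10 log₁₀(2.85×10⁻¹³ / 10⁻³) = −95.4 dBm

−95.4 dBm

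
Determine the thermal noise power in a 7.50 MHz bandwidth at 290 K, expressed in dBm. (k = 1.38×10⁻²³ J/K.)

−105.2 dBm

P_n = kTB = 1.38×10⁻²³ × 290 × 7.50×10⁶ = 3.00×10⁻¹⁴ W
In dBm: 10 log₁₀(3.00×10⁻¹⁴ / 10⁻³) = −105.2 dBm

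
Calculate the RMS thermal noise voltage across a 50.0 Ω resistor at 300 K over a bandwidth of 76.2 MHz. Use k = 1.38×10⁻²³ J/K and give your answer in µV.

7.94 µV

V_n = √(4kTRB)
4kTRB = 4 × 1.38×10⁻²³ × 300 × 5.00×10¹ × 7.62×10⁷ = 6.31×10⁻¹¹ V²
V_n = √(6.31×10⁻¹¹) = 7.94×10⁻⁶ V = 7.94 µV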